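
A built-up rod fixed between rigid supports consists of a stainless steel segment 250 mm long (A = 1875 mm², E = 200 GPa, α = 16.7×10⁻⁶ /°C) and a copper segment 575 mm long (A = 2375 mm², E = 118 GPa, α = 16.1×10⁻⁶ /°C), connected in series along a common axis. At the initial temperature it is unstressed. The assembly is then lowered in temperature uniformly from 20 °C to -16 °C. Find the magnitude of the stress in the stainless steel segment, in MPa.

σ ≈ 94.9 MPa (tensile)

Free thermal contraction of the whole bar: Σ αᵢΔT Lᵢ = 16.7×10⁻⁶×36×250 + 16.1×10⁻⁶×36×575 = 0.4836 mm.
The walls prevent any net length change, so an axial force P (same in every segment) develops. Compatibility: P · Σ Lᵢ/(AᵢEᵢ) = δ_free.
The series flexibility is Σ Lᵢ/(AᵢEᵢ) = 250/(1875×200×10³) + 575/(2375×118×10³) = 2.718×10⁻⁶ mm/N.
P = 0.4836 / 2.718×10⁻⁶ = 177900 N = 177.9 kN, tensile.
σ_{stainless steel} = P / A = 177900 / 1875 = 94.87 MPa.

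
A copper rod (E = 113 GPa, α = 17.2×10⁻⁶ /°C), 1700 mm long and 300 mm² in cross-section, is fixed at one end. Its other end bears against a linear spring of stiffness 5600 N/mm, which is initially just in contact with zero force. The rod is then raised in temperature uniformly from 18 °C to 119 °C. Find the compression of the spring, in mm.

δ ≈ 2.31 mm

Free thermal expansion: δ_free = αΔT L = 17.2×10⁻⁶ × 101 × 1700 = 2.953 mm.
Let P be the compressive force at the spring. The rod shortens elastically by PL/(AE) and the spring compresses by P/k; together these equal δ_free.
So P = δ_free / [L/(AE) + 1/k] = 2.953 / [ 1700/(300×113×10³) + 1/(5600) ].
P = 2.953 / 0.0002287 = 12910 N.
Spring compression = P/k = 12910/(5600) = 2.306 mm.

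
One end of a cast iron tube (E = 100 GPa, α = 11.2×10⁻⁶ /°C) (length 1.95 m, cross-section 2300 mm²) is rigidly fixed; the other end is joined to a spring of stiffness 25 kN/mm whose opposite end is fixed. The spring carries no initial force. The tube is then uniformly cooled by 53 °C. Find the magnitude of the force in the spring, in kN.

P ≈ 23.9 kN

Free thermal contraction: δ_free = αΔT L = 11.2×10⁻⁶ × 53 × 1950 = 1.158 mm.
Let P be the tensile force in the spring. The tube extends elastically by PL/(AE) and the spring stretches by P/k; together these equal δ_free.
So P = δ_free / [L/(AE) + 1/k] = 1.158 / [ 1950/(2300×100×10³) + 1/(25×10³) ].
P = 1.158 / 4.848×10⁻⁵ = 23880 N.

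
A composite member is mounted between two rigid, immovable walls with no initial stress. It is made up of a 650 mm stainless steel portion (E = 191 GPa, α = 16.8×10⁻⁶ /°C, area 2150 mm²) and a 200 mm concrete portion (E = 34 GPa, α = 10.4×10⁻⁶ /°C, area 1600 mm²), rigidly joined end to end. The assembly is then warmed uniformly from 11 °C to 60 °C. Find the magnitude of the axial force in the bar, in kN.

With the walls removed the bar would change length by δ_free = Σ αᵢΔT Lᵢ = 16.8×10⁻⁶×49×650 + 10.4×10⁻⁶×49×200 = 0.637 mm.
The walls prevent any net length change, so an axial force P (same in every segment) develops. Compatibility: P · Σ Lᵢ/(AᵢEᵢ) = δ_free.
Σ Lᵢ/(AᵢEᵢ) = 650/(2150×191×10³) + 200/(1600×34×10³) = 5.259×10⁻⁶ mm/N.
So P = 0.637 / 5.259×10⁻⁶ = 121.1 kN, compressive.

P ≈ 121 kN (compressive)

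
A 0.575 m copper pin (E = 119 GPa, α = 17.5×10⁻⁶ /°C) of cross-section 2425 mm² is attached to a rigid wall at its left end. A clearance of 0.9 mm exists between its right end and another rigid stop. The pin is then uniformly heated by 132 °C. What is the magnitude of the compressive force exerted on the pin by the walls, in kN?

Unrestrained expansion: δ_free = αΔT L = 17.5×10⁻⁶ × 132 × 575 = 1.328 mm.
This exceeds the 0.9 mm gap, so the wall pushes back. The portion of expansion that must be recovered elastically is δ_free − gap = 1.328 − 0.9 = 0.4282 mm.
So σ = E(δ_free − g)/L = 119×10³ × 0.4282/575 = 88.63 MPa.
P = σA = 88.63 × 2425 = 214.9 kN.

P ≈ 215 kN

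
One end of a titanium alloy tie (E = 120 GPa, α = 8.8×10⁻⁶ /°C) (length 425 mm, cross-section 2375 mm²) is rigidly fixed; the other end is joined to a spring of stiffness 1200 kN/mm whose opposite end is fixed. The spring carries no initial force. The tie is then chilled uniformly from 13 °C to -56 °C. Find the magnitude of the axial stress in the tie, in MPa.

Free thermal contraction: δ_free = αΔT L = 8.8×10⁻⁶ × 69 × 425 = 0.2581 mm.
Let P be the tensile force in the spring. The tie extends elastically by PL/(AE) and the spring stretches by P/k; together these equal δ_free.
P [ L/(AE) + 1/k ] = δ_free → P [ 425/(2375×120×10³) + 1/(1200×10³) ] = 0.2581.
P = 0.2581 / 2.325×10⁻⁶ = 111000 N.
σ = P/A = 111000/2375 = 46.74 MPa.

σ ≈ 46.7 MPa (tensile)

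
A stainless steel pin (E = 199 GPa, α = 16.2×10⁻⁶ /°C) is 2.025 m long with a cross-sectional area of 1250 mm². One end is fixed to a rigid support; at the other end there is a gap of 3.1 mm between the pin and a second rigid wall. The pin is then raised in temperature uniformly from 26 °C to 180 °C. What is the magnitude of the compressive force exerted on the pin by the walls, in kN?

P ≈ 240 kN

Free thermal elongation = αΔT L = 16.2×10⁻⁶ × 154 × 2025 = 5.052 mm.
This exceeds the 3.1 mm gap, so the wall pushes back. The portion of expansion that must be recovered elastically is δ_free − gap = 5.052 − 3.1 = 1.952 mm.
That suppressed elongation corresponds to σ = E·Δ/L = 199×10³ × 1.952/2025 = 191.8 MPa.
Force on the wall = σA = 191.8 × 1250 mm² = 239.8 kN.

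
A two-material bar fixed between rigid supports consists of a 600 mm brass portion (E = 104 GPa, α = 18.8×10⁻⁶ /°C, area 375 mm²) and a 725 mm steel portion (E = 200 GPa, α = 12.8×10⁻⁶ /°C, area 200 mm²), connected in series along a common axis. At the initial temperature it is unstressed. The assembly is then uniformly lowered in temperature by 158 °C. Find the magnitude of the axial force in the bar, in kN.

With the walls removed the bar would change length by δ_free = Σ αᵢΔT Lᵢ = 18.8×10⁻⁶×158×600 + 12.8×10⁻⁶×158×725 = 3.248 mm.
The rigid supports impose zero overall length change; the single axial force P common to all segments must satisfy P Σ Lᵢ/(AᵢEᵢ) = δ_free.
The series flexibility is Σ Lᵢ/(AᵢEᵢ) = 600/(375×104×10³) + 725/(200×200×10³) = 3.351×10⁻⁵ mm/N.
P = 3.248 / 3.351×10⁻⁵ = 96940 N = 96.94 kN, tensile.

P ≈ 96.9 kN (tensile)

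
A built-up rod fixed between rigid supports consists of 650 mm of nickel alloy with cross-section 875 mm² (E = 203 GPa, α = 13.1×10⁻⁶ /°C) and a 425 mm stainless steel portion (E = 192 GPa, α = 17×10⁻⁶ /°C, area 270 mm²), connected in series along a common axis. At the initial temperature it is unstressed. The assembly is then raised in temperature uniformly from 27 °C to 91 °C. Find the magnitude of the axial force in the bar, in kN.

Free thermal expansion of the whole bar: Σ αᵢΔT Lᵢ = 13.1×10⁻⁶×64×650 + 17×10⁻⁶×64×425 = 1.007 mm.
The rigid supports impose zero overall length change; the single axial force P common to all segments must satisfy P Σ Lᵢ/(AᵢEᵢ) = δ_free.
Σ Lᵢ/(AᵢEᵢ) = 650/(875×203×10³) + 425/(270×192×10³) = 1.186×10⁻⁵ mm/N.
P = 1.007 / 1.186×10⁻⁵ = 84950 N = 84.95 kN, compressive.

P ≈ 85 kN (compressive)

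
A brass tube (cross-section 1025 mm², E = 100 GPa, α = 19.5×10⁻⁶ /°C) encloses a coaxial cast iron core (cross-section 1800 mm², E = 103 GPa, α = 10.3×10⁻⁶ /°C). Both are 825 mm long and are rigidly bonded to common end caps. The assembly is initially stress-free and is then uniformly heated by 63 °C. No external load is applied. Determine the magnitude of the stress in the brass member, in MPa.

σ ≈ 37.3 MPa (compressive)

Both members must finish at the same length. With the larger α, the brass tends to over-expand; the plates restrain it, putting the brass in compression and the cast iron in tension. With no external load the two internal forces are equal and opposite, magnitude P.
Setting the final lengths equal and cancelling L: (α₁ − α₂)ΔT = P/(A₁E₁) + P/(A₂E₂).
|α₁ − α₂|·ΔT = 9.2×10⁻⁶ × 63 = 0.0005796.
1/(A₁E₁) + 1/(A₂E₂) = 1/(1025×100×10³) + 1/(1800×103×10³) = 1.515×10⁻⁸ N⁻¹.
So P = 0.0005796 / 1.515×10⁻⁸ = 38.26 kN.
σ_{brass} = P/A₁ = 38260/1025 = 37.32 MPa, compressive.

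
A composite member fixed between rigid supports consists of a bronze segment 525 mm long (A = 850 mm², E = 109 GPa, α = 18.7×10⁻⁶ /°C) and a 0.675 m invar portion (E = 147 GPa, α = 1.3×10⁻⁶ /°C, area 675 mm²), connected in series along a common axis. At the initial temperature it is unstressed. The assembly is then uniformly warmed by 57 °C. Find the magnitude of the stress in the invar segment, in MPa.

σ ≈ 72.4 MPa (compressive)

With the walls removed the bar would change length by δ_free = Σ αᵢΔT Lᵢ = 18.7×10⁻⁶×57×525 + 1.3×10⁻⁶×57×675 = 0.6096 mm.
The walls prevent any net length change, so an axial force P (same in every segment) develops. Compatibility: P · Σ Lᵢ/(AᵢEᵢ) = δ_free.
Σ Lᵢ/(AᵢEᵢ) = 525/(850×109×10³) + 675/(675×147×10³) = 1.247×10⁻⁵ mm/N.
So P = 0.6096 / 1.247×10⁻⁵ = 48.89 kN, compressive.
σ_{invar} = P / A = 48890 / 675 = 72.43 MPa.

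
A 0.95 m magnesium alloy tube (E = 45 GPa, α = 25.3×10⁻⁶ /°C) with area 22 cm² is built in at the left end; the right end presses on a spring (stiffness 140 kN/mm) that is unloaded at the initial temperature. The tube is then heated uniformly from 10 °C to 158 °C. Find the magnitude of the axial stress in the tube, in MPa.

Free thermal expansion: δ_free = αΔT L = 25.3×10⁻⁶ × 148 × 950 = 3.557 mm.
Let P be the compressive force at the spring. The tube shortens elastically by PL/(AE) and the spring compresses by P/k; together these equal δ_free.
P [ L/(AE) + 1/k ] = δ_free → P [ 950/(2200×45×10³) + 1/(140×10³) ] = 3.557.
P = 3.557 / 1.674×10⁻⁵ = 212500 N.
σ = P/A = 212500/2200 = 96.6 MPa.

σ ≈ 96.6 MPa (compressive)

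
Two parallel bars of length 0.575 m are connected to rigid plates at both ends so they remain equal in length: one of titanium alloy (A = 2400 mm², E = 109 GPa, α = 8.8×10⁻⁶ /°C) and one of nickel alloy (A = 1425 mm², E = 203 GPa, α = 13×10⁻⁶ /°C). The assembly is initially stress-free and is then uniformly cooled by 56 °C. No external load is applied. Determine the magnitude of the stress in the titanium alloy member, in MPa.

Equilibrium of a rigid end plate with no external load gives equal and opposite internal forces ±P in the two members. Since α_{nickel alloy} > α_{titanium alloy}, cooling drives the nickel alloy into tension and the titanium alloy into compression.
Setting the final lengths equal and cancelling L: (α₁ − α₂)ΔT = P/(A₁E₁) + P/(A₂E₂).
|α₁ − α₂|·ΔT = 4.2×10⁻⁶ × 56 = 0.0002352.
1/(A₁E₁) + 1/(A₂E₂) = 1/(2400×109×10³) + 1/(1425×203×10³) = 7.28×10⁻⁹ N⁻¹.
P = 0.0002352 / 7.28×10⁻⁹ = 32310 N = 32.31 kN.
σ_{titanium alloy} = P/A₁ = 32310/2400 = 13.46 MPa, compressive.

σ ≈ 13.5 MPa (compressive)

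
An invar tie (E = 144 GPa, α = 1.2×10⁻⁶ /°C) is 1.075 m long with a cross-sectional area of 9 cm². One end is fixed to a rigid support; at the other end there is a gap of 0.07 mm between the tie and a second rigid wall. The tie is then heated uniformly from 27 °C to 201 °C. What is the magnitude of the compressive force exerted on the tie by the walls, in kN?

Unrestrained expansion: δ_free = αΔT L = 1.2×10⁻⁶ × 174 × 1075 = 0.2245 mm.
After closing the 0.07 mm clearance, 0.2245 − 0.07 = 0.1545 mm of expansion remains to be suppressed by the wall.
That suppressed elongation corresponds to σ = E·Δ/L = 144×10³ × 0.1545/1075 = 20.69 MPa.
Force on the wall = σA = 20.69 × 900 mm² = 18.62 kN.

P ≈ 18.6 kN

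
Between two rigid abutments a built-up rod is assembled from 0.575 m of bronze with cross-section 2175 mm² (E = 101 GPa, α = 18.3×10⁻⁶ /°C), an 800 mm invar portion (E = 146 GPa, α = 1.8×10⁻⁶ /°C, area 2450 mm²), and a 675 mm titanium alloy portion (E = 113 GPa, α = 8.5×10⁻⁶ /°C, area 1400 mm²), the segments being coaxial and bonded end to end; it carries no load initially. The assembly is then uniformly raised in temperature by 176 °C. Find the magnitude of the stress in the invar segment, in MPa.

σ ≈ 139 MPa (compressive)

If the supports were absent, the total length change would be Σ αᵢΔT Lᵢ = 18.3×10⁻⁶×176×575 + 1.8×10⁻⁶×176×800 + 8.5×10⁻⁶×176×675 = 3.115 mm.
The rigid supports impose zero overall length change; the single axial force P common to all segments must satisfy P Σ Lᵢ/(AᵢEᵢ) = δ_free.
Σ Lᵢ/(AᵢEᵢ) = 575/(2175×101×10³) + 800/(2450×146×10³) + 675/(1400×113×10³) = 9.121×10⁻⁶ mm/N.
Hence P = δ_free / Σ(L/AE) = 3.115/9.121×10⁻⁶ = 341.6 kN (compressive).
σ_{invar} = P / A = 341600 / 2450 = 139.4 MPa.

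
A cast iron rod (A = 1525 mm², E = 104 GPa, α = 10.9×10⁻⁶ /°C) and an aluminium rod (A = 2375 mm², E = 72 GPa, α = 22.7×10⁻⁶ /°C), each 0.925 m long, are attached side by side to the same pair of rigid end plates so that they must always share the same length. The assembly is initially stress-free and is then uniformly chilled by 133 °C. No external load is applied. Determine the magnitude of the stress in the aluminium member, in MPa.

The aluminium has the larger α, so on cooling it would change length more than the cast iron if both were free. The rigid plates force a common final length, so the aluminium is put into tension and the cast iron into compression, with equal and opposite forces P (no external load).
Setting the final lengths equal and cancelling L: (α₁ − α₂)ΔT = P/(A₁E₁) + P/(A₂E₂).
|α₁ − α₂|·ΔT = 11.8×10⁻⁶ × 133 = 0.001569.
1/(A₁E₁) + 1/(A₂E₂) = 1/(1525×104×10³) + 1/(2375×72×10³) = 1.215×10⁻⁸ N⁻¹.
P = 0.001569 / 1.215×10⁻⁸ = 129100 N = 129.1 kN.
σ_{aluminium} = P/A₂ = 129100/2375 = 54.37 MPa, tensile.

σ ≈ 54.4 MPa (tensile)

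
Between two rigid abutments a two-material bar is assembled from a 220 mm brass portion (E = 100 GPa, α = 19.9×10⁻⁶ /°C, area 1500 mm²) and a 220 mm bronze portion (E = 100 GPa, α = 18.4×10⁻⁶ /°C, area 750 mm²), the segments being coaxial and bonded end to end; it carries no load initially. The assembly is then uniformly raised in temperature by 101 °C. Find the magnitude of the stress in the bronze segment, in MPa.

Free thermal expansion of the whole bar: Σ αᵢΔT Lᵢ = 19.9×10⁻⁶×101×220 + 18.4×10⁻⁶×101×220 = 0.851 mm.
The walls prevent any net length change, so an axial force P (same in every segment) develops. Compatibility: P · Σ Lᵢ/(AᵢEᵢ) = δ_free.
The series flexibility is Σ Lᵢ/(AᵢEᵢ) = 220/(1500×100×10³) + 220/(750×100×10³) = 4.4×10⁻⁶ mm/N.
So P = 0.851 / 4.4×10⁻⁶ = 193.4 kN, compressive.
σ_{bronze} = P / A = 193400 / 750 = 257.9 MPa.

σ ≈ 258 MPa (compressive)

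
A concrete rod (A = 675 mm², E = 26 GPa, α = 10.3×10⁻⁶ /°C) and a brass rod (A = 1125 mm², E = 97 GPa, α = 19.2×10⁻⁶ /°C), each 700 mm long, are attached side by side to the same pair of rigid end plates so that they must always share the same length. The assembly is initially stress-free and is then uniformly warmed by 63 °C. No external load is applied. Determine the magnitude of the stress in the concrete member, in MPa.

Both members must finish at the same length. With the larger α, the brass tends to over-expand; the plates restrain it, putting the brass in compression and the concrete in tension. With no external load the two internal forces are equal and opposite, magnitude P.
Compatibility of the two members (thermal + elastic change equal): (α₁ − α₂)ΔT = P·[1/(A₁E₁) + 1/(A₂E₂)].
|α₁ − α₂|·ΔT = 8.9×10⁻⁶ × 63 = 0.0005607.
1/(A₁E₁) + 1/(A₂E₂) = 1/(675×26×10³) + 1/(1125×97×10³) = 6.614×10⁻⁸ N⁻¹.
P = 0.0005607 / 6.614×10⁻⁸ = 8477 N = 8.477 kN.
σ_{concrete} = P/A₁ = 8477/675 = 12.56 MPa, tensile.

σ ≈ 12.6 MPa (tensile)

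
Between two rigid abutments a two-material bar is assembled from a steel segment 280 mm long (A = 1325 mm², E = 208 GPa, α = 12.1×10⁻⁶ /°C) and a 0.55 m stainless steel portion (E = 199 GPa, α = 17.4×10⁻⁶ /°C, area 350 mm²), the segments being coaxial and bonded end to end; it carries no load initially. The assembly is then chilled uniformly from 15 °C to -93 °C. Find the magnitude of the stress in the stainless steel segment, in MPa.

Free thermal contraction of the whole bar: Σ αᵢΔT Lᵢ = 12.1×10⁻⁶×108×280 + 17.4×10⁻⁶×108×550 = 1.399 mm.
Since the ends are fixed, an axial force P builds up, equal in every segment, with P · Σ Lᵢ/(AᵢEᵢ) = δ_free.
Σ Lᵢ/(AᵢEᵢ) = 280/(1325×208×10³) + 550/(350×199×10³) = 8.913×10⁻⁶ mm/N.
P = 1.399 / 8.913×10⁻⁶ = 157000 N = 157 kN, tensile.
σ_{stainless steel} = P / A = 157000 / 350 = 448.6 MPa.

σ ≈ 449 MPa (tensile)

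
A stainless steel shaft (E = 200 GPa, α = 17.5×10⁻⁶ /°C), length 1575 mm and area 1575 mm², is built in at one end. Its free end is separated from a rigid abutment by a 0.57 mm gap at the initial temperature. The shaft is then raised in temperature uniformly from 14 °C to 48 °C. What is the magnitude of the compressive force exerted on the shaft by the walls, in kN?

P ≈ 73.4 kN

Free thermal elongation = αΔT L = 17.5×10⁻⁶ × 34 × 1575 = 0.9371 mm.
After closing the 0.57 mm clearance, 0.9371 − 0.57 = 0.3671 mm of expansion remains to be suppressed by the wall.
So σ = E(δ_free − g)/L = 200×10³ × 0.3671/1575 = 46.62 MPa.
Force on the wall = σA = 46.62 × 1575 mm² = 73.42 kN.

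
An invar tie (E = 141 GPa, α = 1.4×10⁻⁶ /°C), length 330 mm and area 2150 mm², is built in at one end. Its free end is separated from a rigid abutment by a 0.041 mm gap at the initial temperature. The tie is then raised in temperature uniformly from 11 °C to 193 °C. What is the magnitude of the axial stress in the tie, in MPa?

σ ≈ 18.4 MPa (compressive)

Free thermal elongation = αΔT L = 1.4×10⁻⁶ × 182 × 330 = 0.08408 mm.
After closing the 0.041 mm clearance, 0.08408 − 0.041 = 0.04308 mm of expansion remains to be suppressed by the wall.
Compatibility: PL/(AE) = 0.04308 mm, so σ = P/A = E × (0.04308/330) = 18.41 MPa.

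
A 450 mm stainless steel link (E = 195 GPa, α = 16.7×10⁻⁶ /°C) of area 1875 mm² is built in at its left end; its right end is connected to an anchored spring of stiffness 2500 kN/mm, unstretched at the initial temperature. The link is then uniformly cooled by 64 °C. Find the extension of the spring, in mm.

Free thermal contraction: δ_free = αΔT L = 16.7×10⁻⁶ × 64 × 450 = 0.481 mm.
Let P be the tensile force in the spring. The link extends elastically by PL/(AE) and the spring stretches by P/k; together these equal δ_free.
So P = δ_free / [L/(AE) + 1/k] = 0.481 / [ 450/(1875×195×10³) + 1/(2500×10³) ].
P = 0.481 / 1.631×10⁻⁶ = 294900 N.
Spring extension = P/k = 294900/(2500×10³) = 0.118 mm.

δ ≈ 0.118 mm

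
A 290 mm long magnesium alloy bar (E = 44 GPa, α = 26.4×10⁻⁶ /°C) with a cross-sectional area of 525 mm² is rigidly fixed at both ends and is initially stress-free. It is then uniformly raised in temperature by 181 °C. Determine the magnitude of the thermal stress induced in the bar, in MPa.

The supports are rigid, so the total axial strain is zero. The restrained thermal strain is ε = αΔT = 26.4×10⁻⁶ × 181 = 4778.4×10⁻⁶.
Hence σ = E·αΔT = 44×10³ × 4778.4×10⁻⁶ = 210.2 MPa, compressive.

σ ≈ 210 MPa (compressive)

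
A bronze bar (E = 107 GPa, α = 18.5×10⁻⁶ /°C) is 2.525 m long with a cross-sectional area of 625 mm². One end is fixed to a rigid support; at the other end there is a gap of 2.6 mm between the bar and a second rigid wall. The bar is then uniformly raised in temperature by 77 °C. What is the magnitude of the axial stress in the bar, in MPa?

σ ≈ 42.2 MPa (compressive)

If the wall were absent the bar would grow by αΔT L = 18.5×10⁻⁶ × 77 × 2525 = 3.597 mm.
After closing the 2.6 mm clearance, 3.597 − 2.6 = 0.9969 mm of expansion remains to be suppressed by the wall.
That suppressed elongation corresponds to σ = E·Δ/L = 107×10³ × 0.9969/2525 = 42.24 MPa.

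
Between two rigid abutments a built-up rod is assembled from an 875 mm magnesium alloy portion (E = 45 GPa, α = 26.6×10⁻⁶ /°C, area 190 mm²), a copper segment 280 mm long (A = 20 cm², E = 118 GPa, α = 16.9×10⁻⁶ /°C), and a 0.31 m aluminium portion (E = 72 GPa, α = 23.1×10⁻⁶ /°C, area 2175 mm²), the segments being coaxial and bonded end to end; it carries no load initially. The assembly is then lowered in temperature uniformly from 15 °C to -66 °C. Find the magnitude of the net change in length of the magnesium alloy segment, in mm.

|ΔL| ≈ 0.878 mm

Free thermal contraction of the whole bar: Σ αᵢΔT Lᵢ = 26.6×10⁻⁶×81×875 + 16.9×10⁻⁶×81×280 + 23.1×10⁻⁶×81×310 = 2.849 mm.
Since the ends are fixed, an axial force P builds up, equal in every segment, with P · Σ Lᵢ/(AᵢEᵢ) = δ_free.
Σ Lᵢ/(AᵢEᵢ) = 875/(190×45×10³) + 280/(2000×118×10³) + 310/(2175×72×10³) = 0.0001055 mm/N.
Hence P = δ_free / Σ(L/AE) = 2.849/0.0001055 = 27 kN (tensile).
For the magnesium alloy segment, free thermal change = 26.6×10⁻⁶×81×875 = 1.885 mm and elastic change from P = 27000×875/(190×45×10³) = 2.763 mm; these oppose, so the net change is 0.878 mm (segment lengthens).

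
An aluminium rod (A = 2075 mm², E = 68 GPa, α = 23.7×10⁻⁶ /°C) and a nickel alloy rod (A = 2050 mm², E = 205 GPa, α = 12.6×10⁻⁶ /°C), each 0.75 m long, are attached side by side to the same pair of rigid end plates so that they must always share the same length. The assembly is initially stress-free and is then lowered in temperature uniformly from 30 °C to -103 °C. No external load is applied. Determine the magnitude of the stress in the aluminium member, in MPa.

σ ≈ 75.2 MPa (tensile)

Both members must finish at the same length. With the larger α, the aluminium tends to over-contract; the plates restrain it, putting the aluminium in tension and the nickel alloy in compression. With no external load the two internal forces are equal and opposite, magnitude P.
Setting the final lengths equal and cancelling L: (α₁ − α₂)ΔT = P/(A₁E₁) + P/(A₂E₂).
|α₁ − α₂|·ΔT = 11.1×10⁻⁶ × 133 = 0.001476.
1/(A₁E₁) + 1/(A₂E₂) = 1/(2075×68×10³) + 1/(2050×205×10³) = 9.467×10⁻⁹ N⁻¹.
So P = 0.001476 / 9.467×10⁻⁹ = 155.9 kN.
σ_{aluminium} = P/A₁ = 155900/2075 = 75.15 MPa, tensile.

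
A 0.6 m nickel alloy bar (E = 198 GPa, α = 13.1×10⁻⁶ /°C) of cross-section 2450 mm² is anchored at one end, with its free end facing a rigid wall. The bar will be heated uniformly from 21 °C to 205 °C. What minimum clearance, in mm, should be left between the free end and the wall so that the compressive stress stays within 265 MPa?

Free expansion if unrestrained: δ_free = αΔT L = 13.1×10⁻⁶ × 184 × 600 = 1.446 mm.
At the allowable stress the elastic shortening the wall may impose is σL/E = 265 × 600 / (198×10³) = 0.803 mm.
So the gap has to take up the difference, g_min = δ_free − σL/E = 1.446 − 0.803 = 0.6432 mm.

g ≈ 0.643 mm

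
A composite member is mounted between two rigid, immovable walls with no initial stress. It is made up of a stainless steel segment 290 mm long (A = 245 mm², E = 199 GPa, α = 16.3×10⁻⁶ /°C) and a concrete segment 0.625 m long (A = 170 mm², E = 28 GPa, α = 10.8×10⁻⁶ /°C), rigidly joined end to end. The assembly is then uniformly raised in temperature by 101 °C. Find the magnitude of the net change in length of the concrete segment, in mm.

|ΔL| ≈ 0.427 mm

If the supports were absent, the total length change would be Σ αᵢΔT Lᵢ = 16.3×10⁻⁶×101×290 + 10.8×10⁻⁶×101×625 = 1.159 mm.
The rigid supports impose zero overall length change; the single axial force P common to all segments must satisfy P Σ Lᵢ/(AᵢEᵢ) = δ_free.
Σ Lᵢ/(AᵢEᵢ) = 290/(245×199×10³) + 625/(170×28×10³) = 0.0001373 mm/N.
Hence P = δ_free / Σ(L/AE) = 1.159/0.0001373 = 8.446 kN (compressive).
For the concrete segment, free thermal change = 10.8×10⁻⁶×101×625 = 0.6818 mm and elastic change from P = 8446×625/(170×28×10³) = 1.109 mm; these oppose, so the net change is 0.427 mm (segment shortens).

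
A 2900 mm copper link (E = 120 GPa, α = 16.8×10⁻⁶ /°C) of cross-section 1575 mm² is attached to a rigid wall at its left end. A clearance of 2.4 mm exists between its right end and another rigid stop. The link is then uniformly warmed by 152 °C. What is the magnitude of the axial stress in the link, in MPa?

σ ≈ 207 MPa (compressive)

Free thermal elongation = αΔT L = 16.8×10⁻⁶ × 152 × 2900 = 7.405 mm.
The gap closes (δ_free > 2.4 mm) and the wall then resists a further 7.405 − 2.4 = 5.005 mm of expansion.
So σ = E(δ_free − g)/L = 120×10³ × 5.005/2900 = 207.1 MPa.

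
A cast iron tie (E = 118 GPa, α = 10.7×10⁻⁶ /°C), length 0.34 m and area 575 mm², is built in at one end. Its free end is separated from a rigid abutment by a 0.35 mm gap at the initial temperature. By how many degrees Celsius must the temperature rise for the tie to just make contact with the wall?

ΔT ≈ 96.2 °C

The gap closes when αΔT L = 0.35 mm, since the tie is still unstressed at that instant.
So ΔT = g/(αL) = 0.35/(10.7×10⁻⁶ × 340) = 96.21 °C.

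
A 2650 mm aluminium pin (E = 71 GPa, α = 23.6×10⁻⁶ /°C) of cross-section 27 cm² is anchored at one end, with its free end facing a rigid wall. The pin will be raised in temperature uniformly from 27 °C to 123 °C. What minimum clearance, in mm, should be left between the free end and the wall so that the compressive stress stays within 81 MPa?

g ≈ 2.98 mm

With no wall the pin would lengthen by αΔT L = 23.6×10⁻⁶ × 96 × 2650 = 6.004 mm.
A stress of 81 MPa corresponds to the wall pushing the pin back by σL/E = 81×2650/(71×10³) = 3.023 mm.
The gap must absorb the remainder: g_min = 6.004 − 3.023 = 2.981 mm.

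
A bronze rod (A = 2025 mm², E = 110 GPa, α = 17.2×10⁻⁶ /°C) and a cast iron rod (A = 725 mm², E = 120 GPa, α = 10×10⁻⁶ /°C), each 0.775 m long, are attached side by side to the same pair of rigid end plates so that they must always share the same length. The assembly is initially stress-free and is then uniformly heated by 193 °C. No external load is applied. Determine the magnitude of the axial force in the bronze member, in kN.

The bronze has the larger α, so on heating it would change length more than the cast iron if both were free. The rigid plates force a common final length, so the bronze is put into compression and the cast iron into tension, with equal and opposite forces P (no external load).
Equating the net (thermal + elastic) strains gives |α₁ − α₂|·ΔT = P·[1/(A₁E₁) + 1/(A₂E₂)].
|α₁ − α₂|·ΔT = 7.2×10⁻⁶ × 193 = 0.00139.
1/(A₁E₁) + 1/(A₂E₂) = 1/(2025×110×10³) + 1/(725×120×10³) = 1.598×10⁻⁸ N⁻¹.
So P = 0.00139 / 1.598×10⁻⁸ = 86.94 kN.

P ≈ 86.9 kN (compressive in the bronze)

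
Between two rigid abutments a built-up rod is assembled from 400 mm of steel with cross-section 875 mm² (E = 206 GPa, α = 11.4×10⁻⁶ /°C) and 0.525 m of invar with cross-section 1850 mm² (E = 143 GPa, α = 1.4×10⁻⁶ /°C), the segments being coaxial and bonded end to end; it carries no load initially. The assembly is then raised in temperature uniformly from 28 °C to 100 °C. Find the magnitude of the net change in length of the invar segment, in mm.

Free thermal expansion of the whole bar: Σ αᵢΔT Lᵢ = 11.4×10⁻⁶×72×400 + 1.4×10⁻⁶×72×525 = 0.3812 mm.
Since the ends are fixed, an axial force P builds up, equal in every segment, with P · Σ Lᵢ/(AᵢEᵢ) = δ_free.
The series flexibility is Σ Lᵢ/(AᵢEᵢ) = 400/(875×206×10³) + 525/(1850×143×10³) = 4.204×10⁻⁶ mm/N.
Hence P = δ_free / Σ(L/AE) = 0.3812/4.204×10⁻⁶ = 90.69 kN (compressive).
For the invar segment, free thermal change = 1.4×10⁻⁶×72×525 = 0.05292 mm and elastic change from P = 90690×525/(1850×143×10³) = 0.18 mm; these oppose, so the net change is 0.127 mm (segment shortens).

|ΔL| ≈ 0.127 mm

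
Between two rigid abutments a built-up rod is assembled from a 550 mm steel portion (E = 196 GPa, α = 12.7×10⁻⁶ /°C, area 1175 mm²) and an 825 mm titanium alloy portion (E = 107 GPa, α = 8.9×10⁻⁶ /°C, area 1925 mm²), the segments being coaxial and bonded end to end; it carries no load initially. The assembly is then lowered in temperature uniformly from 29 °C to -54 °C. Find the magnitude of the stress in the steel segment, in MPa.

If the supports were absent, the total length change would be Σ αᵢΔT Lᵢ = 12.7×10⁻⁶×83×550 + 8.9×10⁻⁶×83×825 = 1.189 mm.
Since the ends are fixed, an axial force P builds up, equal in every segment, with P · Σ Lᵢ/(AᵢEᵢ) = δ_free.
Σ Lᵢ/(AᵢEᵢ) = 550/(1175×196×10³) + 825/(1925×107×10³) = 6.394×10⁻⁶ mm/N.
So P = 1.189 / 6.394×10⁻⁶ = 186 kN, tensile.
σ_{steel} = P / A = 186000 / 1175 = 158.3 MPa.

σ ≈ 158 MPa (tensile)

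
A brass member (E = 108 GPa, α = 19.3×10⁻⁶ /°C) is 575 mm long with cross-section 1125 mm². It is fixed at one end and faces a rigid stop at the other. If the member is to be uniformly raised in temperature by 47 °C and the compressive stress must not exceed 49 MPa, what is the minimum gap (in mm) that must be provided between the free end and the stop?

Free expansion if unrestrained: δ_free = αΔT L = 19.3×10⁻⁶ × 47 × 575 = 0.5216 mm.
At the allowable stress the elastic shortening the wall may impose is σL/E = 49 × 575 / (108×10³) = 0.2609 mm.
So the gap has to take up the difference, g_min = δ_free − σL/E = 0.5216 − 0.2609 = 0.2607 mm.

g ≈ 0.261 mm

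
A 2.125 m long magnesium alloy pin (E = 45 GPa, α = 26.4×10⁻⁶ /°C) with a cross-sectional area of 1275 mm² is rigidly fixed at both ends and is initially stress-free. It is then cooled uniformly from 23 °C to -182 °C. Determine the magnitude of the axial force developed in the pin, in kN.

With zero net strain, σ = E·αΔT = 45 GPa × 26.4×10⁻⁶ × 205 = 243.5 MPa.
P = AEαΔT = 1275 × 45×10³ × 26.4×10⁻⁶ × 205 = 310.5 kN (tensile).

P ≈ 311 kN (tensile)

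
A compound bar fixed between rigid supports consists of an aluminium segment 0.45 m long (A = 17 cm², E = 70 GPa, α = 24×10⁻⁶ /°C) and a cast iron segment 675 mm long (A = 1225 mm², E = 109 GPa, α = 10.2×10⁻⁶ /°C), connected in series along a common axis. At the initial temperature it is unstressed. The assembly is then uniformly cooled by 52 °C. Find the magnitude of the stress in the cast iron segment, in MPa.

If the supports were absent, the total length change would be Σ αᵢΔT Lᵢ = 24×10⁻⁶×52×450 + 10.2×10⁻⁶×52×675 = 0.9196 mm.
The walls prevent any net length change, so an axial force P (same in every segment) develops. Compatibility: P · Σ Lᵢ/(AᵢEᵢ) = δ_free.
The series flexibility is Σ Lᵢ/(AᵢEᵢ) = 450/(1700×70×10³) + 675/(1225×109×10³) = 8.837×10⁻⁶ mm/N.
P = 0.9196 / 8.837×10⁻⁶ = 104100 N = 104.1 kN, tensile.
σ_{cast iron} = P / A = 104100 / 1225 = 84.95 MPa.

σ ≈ 85 MPa (tensile)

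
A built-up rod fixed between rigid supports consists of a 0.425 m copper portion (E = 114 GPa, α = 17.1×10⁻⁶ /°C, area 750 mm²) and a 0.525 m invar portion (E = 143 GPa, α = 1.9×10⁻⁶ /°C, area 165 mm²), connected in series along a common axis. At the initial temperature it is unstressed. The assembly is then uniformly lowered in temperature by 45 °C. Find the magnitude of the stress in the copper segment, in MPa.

σ ≈ 18.2 MPa (tensile)

With the walls removed the bar would change length by δ_free = Σ αᵢΔT Lᵢ = 17.1×10⁻⁶×45×425 + 1.9×10⁻⁶×45×525 = 0.3719 mm.
The rigid supports impose zero overall length change; the single axial force P common to all segments must satisfy P Σ Lᵢ/(AᵢEᵢ) = δ_free.
Σ Lᵢ/(AᵢEᵢ) = 425/(750×114×10³) + 525/(165×143×10³) = 2.722×10⁻⁵ mm/N.
So P = 0.3719 / 2.722×10⁻⁵ = 13.66 kN, tensile.
σ_{copper} = P / A = 13660 / 750 = 18.22 MPa.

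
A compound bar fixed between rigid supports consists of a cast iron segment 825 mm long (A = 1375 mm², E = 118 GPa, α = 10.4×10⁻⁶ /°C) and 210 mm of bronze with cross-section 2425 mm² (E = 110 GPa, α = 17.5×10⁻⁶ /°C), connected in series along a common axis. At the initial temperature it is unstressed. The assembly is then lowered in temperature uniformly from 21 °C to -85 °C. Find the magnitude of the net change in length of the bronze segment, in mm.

|ΔL| ≈ 0.215 mm

If the supports were absent, the total length change would be Σ αᵢΔT Lᵢ = 10.4×10⁻⁶×106×825 + 17.5×10⁻⁶×106×210 = 1.299 mm.
Since the ends are fixed, an axial force P builds up, equal in every segment, with P · Σ Lᵢ/(AᵢEᵢ) = δ_free.
The series flexibility is Σ Lᵢ/(AᵢEᵢ) = 825/(1375×118×10³) + 210/(2425×110×10³) = 5.872×10⁻⁶ mm/N.
So P = 1.299 / 5.872×10⁻⁶ = 221.2 kN, tensile.
For the bronze segment, free thermal change = 17.5×10⁻⁶×106×210 = 0.3895 mm and elastic change from P = 221200×210/(2425×110×10³) = 0.1742 mm; these oppose, so the net change is 0.215 mm (segment shortens).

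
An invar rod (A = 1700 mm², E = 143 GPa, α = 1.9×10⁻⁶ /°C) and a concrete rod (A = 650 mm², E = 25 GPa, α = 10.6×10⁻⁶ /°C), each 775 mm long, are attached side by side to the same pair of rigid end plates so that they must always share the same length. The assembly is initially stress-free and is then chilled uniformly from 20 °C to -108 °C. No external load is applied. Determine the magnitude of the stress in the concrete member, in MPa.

The concrete has the larger α, so on cooling it would change length more than the invar if both were free. The rigid plates force a common final length, so the concrete is put into tension and the invar into compression, with equal and opposite forces P (no external load).
Compatibility of the two members (thermal + elastic change equal): (α₁ − α₂)ΔT = P·[1/(A₁E₁) + 1/(A₂E₂)].
|α₁ − α₂|·ΔT = 8.7×10⁻⁶ × 128 = 0.001114.
1/(A₁E₁) + 1/(A₂E₂) = 1/(1700×143×10³) + 1/(650×25×10³) = 6.565×10⁻⁸ N⁻¹.
So P = 0.001114 / 6.565×10⁻⁸ = 16.96 kN.
σ_{concrete} = P/A₂ = 16960/650 = 26.1 MPa, tensile.

σ ≈ 26.1 MPa (tensile)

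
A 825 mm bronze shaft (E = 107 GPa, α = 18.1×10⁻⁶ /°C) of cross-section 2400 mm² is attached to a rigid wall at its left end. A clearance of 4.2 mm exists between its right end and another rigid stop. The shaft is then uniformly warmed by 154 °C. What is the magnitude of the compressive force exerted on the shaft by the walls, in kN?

Unrestrained expansion: δ_free = αΔT L = 18.1×10⁻⁶ × 154 × 825 = 2.3 mm.
Since δ_free = 2.3 mm is less than the 4.2 mm gap, the shaft never touches the wall. No axial force develops.

P ≈ 0 kN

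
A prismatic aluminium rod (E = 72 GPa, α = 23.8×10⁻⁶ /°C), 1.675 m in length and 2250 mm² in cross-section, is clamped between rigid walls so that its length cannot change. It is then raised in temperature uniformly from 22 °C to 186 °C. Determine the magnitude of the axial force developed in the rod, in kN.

Full restraint means ε = 0, so the stress is σ = EαΔT = 72×10³ × 23.8×10⁻⁶ × 164 = 281 MPa.
P = AEαΔT = 2250 × 72×10³ × 23.8×10⁻⁶ × 164 = 632.3 kN (compressive).

P ≈ 632 kN (compressive)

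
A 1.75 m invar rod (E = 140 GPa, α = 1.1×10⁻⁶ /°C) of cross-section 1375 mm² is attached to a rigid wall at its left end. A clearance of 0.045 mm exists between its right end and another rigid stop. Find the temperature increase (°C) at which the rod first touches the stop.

Contact occurs when the free expansion equals the gap: αΔT L = 0.045 mm.
ΔT = 0.045 / (1.1×10⁻⁶ × 1750) = 23.38 °C.

ΔT ≈ 23.4 °C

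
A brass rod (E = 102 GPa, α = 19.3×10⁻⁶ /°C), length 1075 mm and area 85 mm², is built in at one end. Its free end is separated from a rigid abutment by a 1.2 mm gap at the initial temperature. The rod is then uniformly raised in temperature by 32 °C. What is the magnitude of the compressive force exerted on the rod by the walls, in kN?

If the wall were absent the rod would grow by αΔT L = 19.3×10⁻⁶ × 32 × 1075 = 0.6639 mm.
This is smaller than the 1.2 mm clearance, so the rod expands freely without reaching the stop — the stress is zero.

P ≈ 0 kN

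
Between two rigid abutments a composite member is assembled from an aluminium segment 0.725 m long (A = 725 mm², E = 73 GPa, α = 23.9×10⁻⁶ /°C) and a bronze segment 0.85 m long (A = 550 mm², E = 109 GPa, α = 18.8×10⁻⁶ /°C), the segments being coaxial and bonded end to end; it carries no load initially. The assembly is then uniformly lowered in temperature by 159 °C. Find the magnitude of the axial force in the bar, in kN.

P ≈ 190 kN (tensile)

If the supports were absent, the total length change would be Σ αᵢΔT Lᵢ = 23.9×10⁻⁶×159×725 + 18.8×10⁻⁶×159×850 = 5.296 mm.
Since the ends are fixed, an axial force P builds up, equal in every segment, with P · Σ Lᵢ/(AᵢEᵢ) = δ_free.
Σ Lᵢ/(AᵢEᵢ) = 725/(725×73×10³) + 850/(550×109×10³) = 2.788×10⁻⁵ mm/N.
So P = 5.296 / 2.788×10⁻⁵ = 190 kN, tensile.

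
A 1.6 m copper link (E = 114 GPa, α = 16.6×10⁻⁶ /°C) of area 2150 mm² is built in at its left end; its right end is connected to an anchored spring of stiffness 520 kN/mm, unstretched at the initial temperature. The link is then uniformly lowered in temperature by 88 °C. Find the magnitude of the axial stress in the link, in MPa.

σ ≈ 129 MPa (tensile)

If the spring were absent the link would shorten by αΔT L = 16.6×10⁻⁶ × 88 × 1600 = 2.337 mm.
With a force P in the spring, the elastic change of the link is PL/(AE) and that of the spring is P/k; compatibility requires their sum to equal δ_free.
So P = δ_free / [L/(AE) + 1/k] = 2.337 / [ 1600/(2150×114×10³) + 1/(520×10³) ].
P = 2.337 / 8.451×10⁻⁶ = 276600 N.
σ = P/A = 276600/2150 = 128.6 MPa.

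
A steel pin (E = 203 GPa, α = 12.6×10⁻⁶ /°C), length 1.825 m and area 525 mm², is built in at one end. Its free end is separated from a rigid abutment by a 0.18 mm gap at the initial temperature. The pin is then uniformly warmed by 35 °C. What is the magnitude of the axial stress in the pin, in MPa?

If the wall were absent the pin would grow by αΔT L = 12.6×10⁻⁶ × 35 × 1825 = 0.8048 mm.
After closing the 0.18 mm clearance, 0.8048 − 0.18 = 0.6248 mm of expansion remains to be suppressed by the wall.
That suppressed elongation corresponds to σ = E·Δ/L = 203×10³ × 0.6248/1825 = 69.5 MPa.

σ ≈ 69.5 MPa (compressive)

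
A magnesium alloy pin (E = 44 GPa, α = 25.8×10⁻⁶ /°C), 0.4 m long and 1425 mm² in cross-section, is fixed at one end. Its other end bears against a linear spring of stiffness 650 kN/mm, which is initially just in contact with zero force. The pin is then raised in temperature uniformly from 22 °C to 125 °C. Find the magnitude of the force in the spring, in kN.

The unrestrained thermal change is αΔT L = 25.8×10⁻⁶ × 103 × 400 = 1.063 mm.
With a force P in the spring, the elastic change of the pin is PL/(AE) and that of the spring is P/k; compatibility requires their sum to equal δ_free.
P [ L/(AE) + 1/k ] = δ_free → P [ 400/(1425×44×10³) + 1/(650×10³) ] = 1.063.
P = 1.063 / 7.918×10⁻⁶ = 134200 N.

P ≈ 134 kN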